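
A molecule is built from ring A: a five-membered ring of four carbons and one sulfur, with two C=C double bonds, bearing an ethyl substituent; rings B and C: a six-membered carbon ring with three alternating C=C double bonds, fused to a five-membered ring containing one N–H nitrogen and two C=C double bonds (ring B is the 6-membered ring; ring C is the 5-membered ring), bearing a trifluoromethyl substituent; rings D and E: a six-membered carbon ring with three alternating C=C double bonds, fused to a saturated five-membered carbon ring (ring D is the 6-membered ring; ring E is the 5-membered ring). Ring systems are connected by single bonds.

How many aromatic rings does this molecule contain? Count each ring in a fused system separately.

Ring A has a continuous p-orbital overlap around the ring; 2 ring double bonds (4 π electrons) plus a heteroatom lone pair (2) give 6 π electrons. Since 6 = 4n+2 (n=1), ring A is aromatic (thiophene).
Rings B and C form a fused bicyclic system (with one N–H) with 9 sp² atoms and 10 π electrons from ring double bonds plus a heteroatom lone pair. 10 = 4(2)+2, so the system is aromatic and both rings count as aromatic (indole).
Ring D has a continuous p-orbital overlap around the ring; 3 ring double bonds give 6 π electrons. That satisfies 4n+2 with n=1, so ring D is aromatic (benzene ring).
Ring E has three sp³ carbons, so it is not fully conjugated — not aromatic (cyclopentane ring).
Aromatic: A, B, C, D. Total: 4.

4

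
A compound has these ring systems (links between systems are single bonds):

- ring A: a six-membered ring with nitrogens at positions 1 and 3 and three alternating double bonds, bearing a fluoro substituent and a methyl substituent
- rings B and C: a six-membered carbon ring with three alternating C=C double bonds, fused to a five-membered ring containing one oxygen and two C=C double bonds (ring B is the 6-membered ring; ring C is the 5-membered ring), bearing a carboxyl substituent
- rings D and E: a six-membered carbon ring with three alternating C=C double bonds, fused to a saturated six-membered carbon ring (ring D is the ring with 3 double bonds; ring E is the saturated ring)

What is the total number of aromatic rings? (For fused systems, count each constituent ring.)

4

Ring A has a continuous p-orbital overlap around the ring; 3 ring double bonds give 6 π electrons. 6 = 4(1)+2, so ring A is aromatic (pyrimidine).
Rings B and C form a fused bicyclic system (with one oxygen) with 9 sp² atoms and 10 π electrons from ring double bonds plus a heteroatom lone pair. 10 = 4(2)+2, so the system is aromatic and both rings count as aromatic (benzofuran).
Ring D is fully conjugated (every ring atom contributes a p orbital); 3 ring double bonds give 6 π electrons. Since 6 = 4n+2 (n=1), ring D is aromatic (benzene ring).
Ring E has four sp³ carbons, so it is not fully conjugated — not aromatic (cyclohexane ring).
Aromatic: A, B, C, D. Total: 4.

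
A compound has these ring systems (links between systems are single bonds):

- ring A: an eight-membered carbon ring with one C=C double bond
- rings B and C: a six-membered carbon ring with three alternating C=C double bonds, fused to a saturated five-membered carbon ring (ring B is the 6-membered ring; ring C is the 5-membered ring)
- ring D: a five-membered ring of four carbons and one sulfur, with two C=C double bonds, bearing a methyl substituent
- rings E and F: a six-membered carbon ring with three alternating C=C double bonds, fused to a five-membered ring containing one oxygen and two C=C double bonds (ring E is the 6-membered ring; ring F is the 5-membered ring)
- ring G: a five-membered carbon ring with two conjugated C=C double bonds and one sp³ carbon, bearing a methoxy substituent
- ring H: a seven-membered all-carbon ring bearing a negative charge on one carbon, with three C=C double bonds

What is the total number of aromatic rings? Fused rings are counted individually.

4

Ring A has six sp³ carbons, so it is not fully conjugated — not aromatic (cyclooctene).
Ring B is fully conjugated (every ring atom contributes a p orbital); 3 ring double bonds give 6 π electrons. That satisfies 4n+2 with n=1, so ring B is aromatic (benzene ring).
Ring C has three sp³ carbons, so it is not fully conjugated — not aromatic (cyclopentane ring).
Ring D has a continuous p-orbital overlap around the ring; 2 ring double bonds (4 π electrons) plus a heteroatom lone pair (2) give 6 π electrons. That satisfies 4n+2 with n=1, so ring D is aromatic (thiophene).
Rings E and F form a fused bicyclic system (with one oxygen) with 9 sp² atoms and 10 π electrons from ring double bonds plus a heteroatom lone pair. 10 = 4(2)+2, so the system is aromatic and both rings count as aromatic (benzofuran).
Ring G has one sp³ carbon, so it is not fully conjugated — not aromatic (cyclopentadiene).
Ring H has only sp² ring atoms; a planar conformation would have a fully conjugated π system of 8 electrons. But 8 = 4(2), which is 4n not 4n+2, so ring H is not aromatic (cycloheptatrienyl anion).
Aromatic: B, D, E, F. Total: 4.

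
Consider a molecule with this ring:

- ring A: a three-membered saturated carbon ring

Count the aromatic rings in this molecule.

0

Ring A has only sp³ atoms, so it is not fully conjugated — not aromatic (cyclopropane).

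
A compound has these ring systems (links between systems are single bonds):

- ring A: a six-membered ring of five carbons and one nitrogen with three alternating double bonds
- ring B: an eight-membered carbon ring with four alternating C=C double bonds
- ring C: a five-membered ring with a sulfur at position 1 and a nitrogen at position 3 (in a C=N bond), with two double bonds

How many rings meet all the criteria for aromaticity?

2

Ring A has a continuous p-orbital overlap around the ring; 3 ring double bonds give 6 π electrons. 6 = 4(1)+2, so ring A is aromatic (pyridine).
Ring B has only sp² ring atoms; a planar conformation would have a fully conjugated π system of 8 electrons. But 8 = 4(2), which is 4n not 4n+2, so ring B is not aromatic (cyclooctatetraene) — cyclooctatetraene distorts into a non-planar tub to avoid antiaromaticity.
Ring C is planar and fully conjugated; 2 ring double bonds (4 π electrons) plus a heteroatom lone pair (2) give 6 π electrons. Since 6 = 4n+2 (n=1), ring C is aromatic (thiazole).
Aromatic: A, C. Total: 2.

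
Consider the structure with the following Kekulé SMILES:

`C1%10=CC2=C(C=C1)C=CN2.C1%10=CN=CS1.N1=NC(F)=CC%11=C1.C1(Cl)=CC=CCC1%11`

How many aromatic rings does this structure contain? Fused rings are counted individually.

4

The SMILES encodes a six-membered carbon ring with three alternating C=C double bonds, fused to a five-membered ring containing one N–H nitrogen and two C=C double bonds; a five-membered ring with a sulfur at position 1 and a nitrogen at position 3 (in a C=N bond), with two double bonds; a six-membered ring with two adjacent nitrogens and three alternating double bonds; a six-membered carbon ring with two conjugated C=C double bonds and two sp³ carbons.
The fused 6/5-membered bicyclic (with one N–H) is a single π system with 9 sp² atoms and 10 π electrons from ring double bonds plus a heteroatom lone pair. 10 = 4(2)+2, so the system is aromatic and both rings count as aromatic (indole).
The 5-membered ring with one sulfur and one =N– has a continuous p-orbital overlap around the ring; 2 ring double bonds (4 π electrons) plus a heteroatom lone pair (2) give 6 π electrons. That satisfies 4n+2 with n=1, so it is aromatic (thiazole).
The 6-membered ring with two nitrogens (1,2) is planar and fully conjugated; 3 ring double bonds give 6 π electrons. Since 6 = 4n+2 (n=1), it is aromatic (pyridazine).
The 6-membered ring has two sp³ carbons, so it is not fully conjugated — not aromatic (1,3-cyclohexadiene).
4 of the 5 rings are aromatic. Total: 4.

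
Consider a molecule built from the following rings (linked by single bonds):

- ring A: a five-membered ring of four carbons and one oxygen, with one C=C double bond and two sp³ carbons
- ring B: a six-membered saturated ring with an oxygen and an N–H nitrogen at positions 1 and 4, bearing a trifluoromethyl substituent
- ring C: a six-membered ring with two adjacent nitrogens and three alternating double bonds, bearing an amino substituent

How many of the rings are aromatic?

Ring A has two sp³ carbons, so it is not fully conjugated — not aromatic (2,3-dihydrofuran).
Ring B has only sp³ atoms, so it is not fully conjugated — not aromatic (morpholine).
Ring C is fully conjugated (every ring atom contributes a p orbital); 3 ring double bonds give 6 π electrons. Since 6 = 4n+2 (n=1), ring C is aromatic (pyridazine).
Aromatic: C. Total: 1.

1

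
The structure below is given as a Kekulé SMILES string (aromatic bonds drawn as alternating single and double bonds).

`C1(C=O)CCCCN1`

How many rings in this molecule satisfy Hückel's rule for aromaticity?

0

The SMILES encodes a six-membered saturated ring of five carbons and one N–H nitrogen.
The 6-membered ring with one N–H has only sp³ atoms, so it is not fully conjugated — not aromatic (piperidine).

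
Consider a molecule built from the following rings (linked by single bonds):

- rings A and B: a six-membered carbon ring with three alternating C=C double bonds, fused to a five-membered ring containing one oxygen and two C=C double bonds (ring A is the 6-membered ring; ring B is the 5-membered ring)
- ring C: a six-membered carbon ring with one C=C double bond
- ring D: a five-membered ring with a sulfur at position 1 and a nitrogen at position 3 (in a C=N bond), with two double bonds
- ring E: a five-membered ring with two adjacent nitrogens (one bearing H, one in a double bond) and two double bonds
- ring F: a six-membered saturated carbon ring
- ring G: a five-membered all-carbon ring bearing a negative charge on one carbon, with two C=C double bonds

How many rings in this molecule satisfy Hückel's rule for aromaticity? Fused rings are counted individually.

5

Rings A and B form a fused bicyclic system (with one oxygen) with 9 sp² atoms and 10 π electrons from ring double bonds plus a heteroatom lone pair. 10 = 4(2)+2, so the system is aromatic and both rings count as aromatic (benzofuran).
Ring C has four sp³ carbons, so it is not fully conjugated — not aromatic (cyclohexene).
Ring D is planar and fully conjugated; 2 ring double bonds (4 π electrons) plus a heteroatom lone pair (2) give 6 π electrons. 6 = 4(1)+2, so ring D is aromatic (thiazole).
Ring E is planar and fully conjugated; 2 ring double bonds (4 π electrons) plus a heteroatom lone pair (2) give 6 π electrons. 6 = 4(1)+2, so ring E is aromatic (pyrazole).
Ring F has only sp³ atoms, so it is not fully conjugated — not aromatic (cyclohexane).
Ring G has a continuous p-orbital overlap around the ring; 2 ring double bonds (4 π electrons) plus the carbanion lone pair (2) give 6 π electrons. That satisfies 4n+2 with n=1, so ring G is aromatic (cyclopentadienyl anion).
Aromatic: A, B, D, E, G. Total: 5.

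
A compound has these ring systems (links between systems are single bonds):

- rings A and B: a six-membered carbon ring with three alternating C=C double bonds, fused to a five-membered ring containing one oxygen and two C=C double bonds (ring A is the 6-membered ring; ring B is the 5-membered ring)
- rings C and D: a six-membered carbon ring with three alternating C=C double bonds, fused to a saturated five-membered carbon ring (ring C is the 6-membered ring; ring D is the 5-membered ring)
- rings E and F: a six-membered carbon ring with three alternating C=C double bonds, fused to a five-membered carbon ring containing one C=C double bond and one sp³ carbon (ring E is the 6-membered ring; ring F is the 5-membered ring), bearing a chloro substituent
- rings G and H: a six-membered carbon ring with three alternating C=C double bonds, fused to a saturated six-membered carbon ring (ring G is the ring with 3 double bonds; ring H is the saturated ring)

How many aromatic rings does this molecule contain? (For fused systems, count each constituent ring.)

5

Rings A and B form a fused bicyclic system (with one oxygen) with 9 sp² atoms and 10 π electrons from ring double bonds plus a heteroatom lone pair. 10 = 4(2)+2, so the system is aromatic and both rings count as aromatic (benzofuran).
Ring C is planar and fully conjugated; 3 ring double bonds give 6 π electrons. 6 = 4(1)+2, so ring C is aromatic (benzene ring).
Ring D has three sp³ carbons, so it is not fully conjugated — not aromatic (cyclopentane ring).
Ring E has a continuous p-orbital overlap around the ring; 3 ring double bonds give 6 π electrons. Since 6 = 4n+2 (n=1), ring E is aromatic (benzene ring).
Ring F has one sp³ carbon, so it is not fully conjugated — not aromatic (cyclopentene ring).
Ring G is planar and fully conjugated; 3 ring double bonds give 6 π electrons. 6 = 4(1)+2, so ring G is aromatic (benzene ring).
Ring H has four sp³ carbons, so it is not fully conjugated — not aromatic (cyclohexane ring).
Aromatic: A, B, C, E, G. Total: 5.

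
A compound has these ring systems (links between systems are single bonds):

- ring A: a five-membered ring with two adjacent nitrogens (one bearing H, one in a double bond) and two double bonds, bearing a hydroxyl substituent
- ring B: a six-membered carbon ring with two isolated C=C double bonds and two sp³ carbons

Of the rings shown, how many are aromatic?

1

Ring A is planar and fully conjugated; 2 ring double bonds (4 π electrons) plus a heteroatom lone pair (2) give 6 π electrons. That satisfies 4n+2 with n=1, so ring A is aromatic (pyrazole).
Ring B has two sp³ carbons, so it is not fully conjugated — not aromatic (1,4-cyclohexadiene).
Aromatic: A. Total: 1.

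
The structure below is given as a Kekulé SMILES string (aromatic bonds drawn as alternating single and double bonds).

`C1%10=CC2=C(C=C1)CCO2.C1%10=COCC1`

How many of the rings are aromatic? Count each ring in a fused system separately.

The SMILES encodes a six-membered carbon ring with three alternating C=C double bonds, fused to a five-membered ring containing one oxygen and two sp³ carbons; a five-membered ring of four carbons and one oxygen, with one C=C double bond and two sp³ carbons.
The 6-membered ring is fully conjugated (every ring atom contributes a p orbital); 3 ring double bonds give 6 π electrons. 6 = 4(1)+2, so it is aromatic (benzene ring).
The 5-membered ring with one oxygen has two sp³ carbons, so it is not fully conjugated — not aromatic (oxolane ring).
The second 5-membered ring with one oxygen has two sp³ carbons, so it is not fully conjugated — not aromatic (2,3-dihydrofuran).
1 of the 3 rings is aromatic. Total: 1.

1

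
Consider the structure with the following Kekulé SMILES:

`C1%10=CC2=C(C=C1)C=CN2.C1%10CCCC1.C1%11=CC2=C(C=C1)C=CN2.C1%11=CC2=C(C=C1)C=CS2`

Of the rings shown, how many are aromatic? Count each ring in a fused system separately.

The SMILES encodes a six-membered carbon ring with three alternating C=C double bonds, fused to a five-membered ring containing one N–H nitrogen and two C=C double bonds; a five-membered saturated carbon ring; a six-membered carbon ring with three alternating C=C double bonds, fused to a five-membered ring containing one N–H nitrogen and two C=C double bonds; a six-membered carbon ring with three alternating C=C double bonds, fused to a five-membered ring containing one sulfur and two C=C double bonds.
The fused 6/5-membered bicyclic (with one N–H) is a single π system with 9 sp² atoms and 10 π electrons from ring double bonds plus a heteroatom lone pair. 10 = 4(2)+2, so the system is aromatic and both rings count as aromatic (indole).
The 5-membered ring has only sp³ atoms, so it is not fully conjugated — not aromatic (cyclopentane).
The fused 6/5-membered bicyclic (with one N–H) is a single π system with 9 sp² atoms and 10 π electrons from ring double bonds plus a heteroatom lone pair. 10 = 4(2)+2, so the system is aromatic and both rings count as aromatic (indole).
The fused 6/5-membered bicyclic (with one sulfur) is a single π system with 9 sp² atoms and 10 π electrons from ring double bonds plus a heteroatom lone pair. 10 = 4(2)+2, so the system is aromatic and both rings count as aromatic (benzothiophene).
6 of the 7 rings are aromatic. Total: 6.

6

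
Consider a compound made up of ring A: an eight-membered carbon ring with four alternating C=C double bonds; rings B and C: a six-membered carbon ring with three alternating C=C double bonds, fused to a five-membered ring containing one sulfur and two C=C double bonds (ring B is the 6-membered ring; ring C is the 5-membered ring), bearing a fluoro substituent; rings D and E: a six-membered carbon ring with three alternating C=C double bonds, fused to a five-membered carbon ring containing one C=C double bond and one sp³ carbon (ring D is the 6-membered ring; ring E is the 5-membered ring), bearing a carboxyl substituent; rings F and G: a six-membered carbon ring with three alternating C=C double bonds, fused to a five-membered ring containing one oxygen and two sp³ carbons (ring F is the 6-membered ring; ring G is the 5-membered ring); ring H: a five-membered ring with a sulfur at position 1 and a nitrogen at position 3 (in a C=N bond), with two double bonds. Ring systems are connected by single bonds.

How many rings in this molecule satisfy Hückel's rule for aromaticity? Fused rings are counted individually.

Ring A has only sp² ring atoms; a planar conformation would have a fully conjugated π system of 8 electrons. But 8 = 4(2), which is 4n not 4n+2, so ring A is not aromatic (cyclooctatetraene) — cyclooctatetraene distorts into a non-planar tub to avoid antiaromaticity.
Rings B and C form a fused bicyclic system (with one sulfur) with 9 sp² atoms and 10 π electrons from ring double bonds plus a heteroatom lone pair. 10 = 4(2)+2, so the system is aromatic and both rings count as aromatic (benzothiophene).
Ring D is fully conjugated (every ring atom contributes a p orbital); 3 ring double bonds give 6 π electrons. 6 = 4(1)+2, so ring D is aromatic (benzene ring).
Ring E has one sp³ carbon, so it is not fully conjugated — not aromatic (cyclopentene ring).
Ring F is planar and fully conjugated; 3 ring double bonds give 6 π electrons. 6 = 4(1)+2, so ring F is aromatic (benzene ring).
Ring G has two sp³ carbons, so it is not fully conjugated — not aromatic (oxolane ring).
Ring H is fully conjugated (every ring atom contributes a p orbital); 2 ring double bonds (4 π electrons) plus a heteroatom lone pair (2) give 6 π electrons. 6 = 4(1)+2, so ring H is aromatic (thiazole).
Aromatic: B, C, D, F, H. Total: 5.

5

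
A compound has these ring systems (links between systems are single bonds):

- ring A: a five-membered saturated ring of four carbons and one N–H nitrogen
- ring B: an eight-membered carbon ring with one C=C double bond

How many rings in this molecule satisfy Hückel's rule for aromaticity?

Ring A has only sp³ atoms, so it is not fully conjugated — not aromatic (pyrrolidine).
Ring B has six sp³ carbons, so it is not fully conjugated — not aromatic (cyclooctene).
No ring is aromatic. Total: 0.

0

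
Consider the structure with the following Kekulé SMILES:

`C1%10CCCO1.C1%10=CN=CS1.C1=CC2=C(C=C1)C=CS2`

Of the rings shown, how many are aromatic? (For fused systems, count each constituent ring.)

3

The SMILES encodes a five-membered saturated ring of four carbons and one oxygen; a five-membered ring with a sulfur at position 1 and a nitrogen at position 3 (in a C=N bond), with two double bonds; a six-membered carbon ring with three alternating C=C double bonds, fused to a five-membered ring containing one sulfur and two C=C double bonds.
The 5-membered ring with one oxygen has only sp³ atoms, so it is not fully conjugated — not aromatic (tetrahydrofuran).
The 5-membered ring with one sulfur and one =N– has a continuous p-orbital overlap around the ring; 2 ring double bonds (4 π electrons) plus a heteroatom lone pair (2) give 6 π electrons. Since 6 = 4n+2 (n=1), it is aromatic (thiazole).
The fused 6/5-membered bicyclic (with one sulfur) is a single π system with 9 sp² atoms and 10 π electrons from ring double bonds plus a heteroatom lone pair. 10 = 4(2)+2, so the system is aromatic and both rings count as aromatic (benzothiophene).
3 of the 4 rings are aromatic. Total: 3.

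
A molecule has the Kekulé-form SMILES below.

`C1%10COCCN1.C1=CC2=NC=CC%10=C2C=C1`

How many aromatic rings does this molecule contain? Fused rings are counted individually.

2

The SMILES encodes a six-membered saturated ring with an oxygen and an N–H nitrogen at positions 1 and 4; two fused six-membered rings, each with three alternating double bonds; one ring is all carbon and the other has one ring nitrogen.
The 6-membered ring with one oxygen and one N–H (1,4) has only sp³ atoms, so it is not fully conjugated — not aromatic (morpholine).
The fused 6/6-membered bicyclic (with one nitrogen) is a single π system with 10 sp² atoms and 10 π electrons from ring double bonds. 10 = 4(2)+2, so the system is aromatic and both rings count as aromatic (quinoline).
2 of the 3 rings are aromatic. Total: 2.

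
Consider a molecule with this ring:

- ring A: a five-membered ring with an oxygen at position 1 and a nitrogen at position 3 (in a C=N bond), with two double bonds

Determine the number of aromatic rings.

1

Ring A has a continuous p-orbital overlap around the ring; 2 ring double bonds (4 π electrons) plus a heteroatom lone pair (2) give 6 π electrons. Since 6 = 4n+2 (n=1), ring A is aromatic (oxazole).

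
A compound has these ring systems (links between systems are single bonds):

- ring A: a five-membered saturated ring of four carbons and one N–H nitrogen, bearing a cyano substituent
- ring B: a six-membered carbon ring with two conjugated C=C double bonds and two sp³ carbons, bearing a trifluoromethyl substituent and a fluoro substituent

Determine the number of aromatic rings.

0

Ring A has only sp³ atoms, so it is not fully conjugated — not aromatic (pyrrolidine).
Ring B has two sp³ carbons, so it is not fully conjugated — not aromatic (1,3-cyclohexadiene).
No ring is aromatic. Total: 0.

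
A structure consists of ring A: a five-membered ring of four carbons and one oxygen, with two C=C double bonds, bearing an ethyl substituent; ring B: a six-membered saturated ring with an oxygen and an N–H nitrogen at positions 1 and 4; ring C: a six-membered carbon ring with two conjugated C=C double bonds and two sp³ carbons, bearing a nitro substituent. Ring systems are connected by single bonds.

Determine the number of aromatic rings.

Ring A has a continuous p-orbital overlap around the ring; 2 ring double bonds (4 π electrons) plus a heteroatom lone pair (2) give 6 π electrons. Since 6 = 4n+2 (n=1), ring A is aromatic (furan).
Ring B has only sp³ atoms, so it is not fully conjugated — not aromatic (morpholine).
Ring C has two sp³ carbons, so it is not fully conjugated — not aromatic (1,3-cyclohexadiene).
Aromatic: A. Total: 1.

1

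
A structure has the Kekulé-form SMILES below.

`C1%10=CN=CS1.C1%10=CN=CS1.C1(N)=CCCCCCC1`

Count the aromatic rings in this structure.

The SMILES encodes a five-membered ring with a sulfur at position 1 and a nitrogen at position 3 (in a C=N bond), with two double bonds; a five-membered ring with a sulfur at position 1 and a nitrogen at position 3 (in a C=N bond), with two double bonds; an eight-membered carbon ring with one C=C double bond.
The 5-membered ring with one sulfur and one =N– has a continuous p-orbital overlap around the ring; 2 ring double bonds (4 π electrons) plus a heteroatom lone pair (2) give 6 π electrons. Since 6 = 4n+2 (n=1), it is aromatic (thiazole).
The second 5-membered ring with one sulfur and one =N– is fully conjugated (every ring atom contributes a p orbital); 2 ring double bonds (4 π electrons) plus a heteroatom lone pair (2) give 6 π electrons. Since 6 = 4n+2 (n=1), it is aromatic (thiazole).
The 8-membered ring has six sp³ carbons, so it is not fully conjugated — not aromatic (cyclooctene).
2 of the 3 rings are aromatic. Total: 2.

2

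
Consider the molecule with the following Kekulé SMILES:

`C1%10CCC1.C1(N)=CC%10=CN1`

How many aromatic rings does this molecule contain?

1

The SMILES encodes a four-membered saturated carbon ring; a five-membered ring of four carbons and one nitrogen bearing a hydrogen, with two C=C double bonds.
The 4-membered ring has only sp³ atoms, so it is not fully conjugated — not aromatic (cyclobutane).
The 5-membered ring with one N–H has a continuous p-orbital overlap around the ring; 2 ring double bonds (4 π electrons) plus a heteroatom lone pair (2) give 6 π electrons. That satisfies 4n+2 with n=1, so it is aromatic (pyrrole).
1 of the 2 rings is aromatic. Total: 1.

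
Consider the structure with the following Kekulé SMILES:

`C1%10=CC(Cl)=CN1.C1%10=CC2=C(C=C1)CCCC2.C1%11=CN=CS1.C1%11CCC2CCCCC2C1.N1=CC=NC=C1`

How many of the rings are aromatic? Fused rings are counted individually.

4

The SMILES encodes a five-membered ring of four carbons and one nitrogen bearing a hydrogen, with two C=C double bonds; a six-membered carbon ring with three alternating C=C double bonds, fused to a saturated six-membered carbon ring; a five-membered ring with a sulfur at position 1 and a nitrogen at position 3 (in a C=N bond), with two double bonds; two fused six-membered saturated carbon rings; a six-membered ring with nitrogens at positions 1 and 4 and three alternating double bonds.
The 5-membered ring with one N–H is fully conjugated (every ring atom contributes a p orbital); 2 ring double bonds (4 π electrons) plus a heteroatom lone pair (2) give 6 π electrons. Since 6 = 4n+2 (n=1), it is aromatic (pyrrole).
The 6-membered ring is planar and fully conjugated; 3 ring double bonds give 6 π electrons. That satisfies 4n+2 with n=1, so it is aromatic (benzene ring).
The second 6-membered ring has four sp³ carbons, so it is not fully conjugated — not aromatic (cyclohexane ring).
The 5-membered ring with one sulfur and one =N– has a continuous p-orbital overlap around the ring; 2 ring double bonds (4 π electrons) plus a heteroatom lone pair (2) give 6 π electrons. Since 6 = 4n+2 (n=1), it is aromatic (thiazole).
The third 6-membered ring has only sp³ atoms, so it is not fully conjugated — not aromatic (cyclohexane ring).
The fourth 6-membered ring has only sp³ atoms, so it is not fully conjugated — not aromatic (cyclohexane ring).
The 6-membered ring with two nitrogens (1,4) has a continuous p-orbital overlap around the ring; 3 ring double bonds give 6 π electrons. Since 6 = 4n+2 (n=1), it is aromatic (pyrazine).
4 of the 7 rings are aromatic. Total: 4.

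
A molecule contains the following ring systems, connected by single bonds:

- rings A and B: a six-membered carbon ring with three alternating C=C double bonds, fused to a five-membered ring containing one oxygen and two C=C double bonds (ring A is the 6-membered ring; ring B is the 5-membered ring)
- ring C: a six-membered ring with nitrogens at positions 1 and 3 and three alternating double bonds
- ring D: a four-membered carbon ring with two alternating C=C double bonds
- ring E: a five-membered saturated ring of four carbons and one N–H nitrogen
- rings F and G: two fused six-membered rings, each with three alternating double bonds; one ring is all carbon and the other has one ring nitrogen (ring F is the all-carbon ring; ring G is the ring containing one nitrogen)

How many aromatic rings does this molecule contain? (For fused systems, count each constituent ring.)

Rings A and B form a fused bicyclic system (with one oxygen) with 9 sp² atoms and 10 π electrons from ring double bonds plus a heteroatom lone pair. 10 = 4(2)+2, so the system is aromatic and both rings count as aromatic (benzofuran).
Ring C is fully conjugated (every ring atom contributes a p orbital); 3 ring double bonds give 6 π electrons. Since 6 = 4n+2 (n=1), ring C is aromatic (pyrimidine).
Ring D has only sp² ring atoms; a planar conformation would have a fully conjugated π system of 4 electrons. But 4 = 4(1), which is 4n not 4n+2, so ring D is not aromatic (cyclobutadiene) — cyclobutadiene is antiaromatic and distorts to a rectangle.
Ring E has only sp³ atoms, so it is not fully conjugated — not aromatic (pyrrolidine).
Rings F and G form a fused bicyclic system (with one nitrogen) with 10 sp² atoms and 10 π electrons from ring double bonds. 10 = 4(2)+2, so the system is aromatic and both rings count as aromatic (quinoline).
Aromatic: A, B, C, F, G. Total: 5.

5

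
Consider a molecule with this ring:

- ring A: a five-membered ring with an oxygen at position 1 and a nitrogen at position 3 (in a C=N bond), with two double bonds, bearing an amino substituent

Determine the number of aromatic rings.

Ring A has a continuous p-orbital overlap around the ring; 2 ring double bonds (4 π electrons) plus a heteroatom lone pair (2) give 6 π electrons. That satisfies 4n+2 with n=1, so ring A is aromatic (oxazole).

1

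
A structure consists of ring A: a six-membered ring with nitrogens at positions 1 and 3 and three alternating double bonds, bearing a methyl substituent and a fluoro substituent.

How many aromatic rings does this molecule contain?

Ring A has a continuous p-orbital overlap around the ring; 3 ring double bonds give 6 π electrons. Since 6 = 4n+2 (n=1), ring A is aromatic (pyrimidine).

1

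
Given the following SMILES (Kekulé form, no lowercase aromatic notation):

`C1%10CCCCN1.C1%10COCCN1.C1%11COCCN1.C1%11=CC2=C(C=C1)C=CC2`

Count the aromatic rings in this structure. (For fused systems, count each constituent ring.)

The SMILES encodes a six-membered saturated ring of five carbons and one N–H nitrogen; a six-membered saturated ring with an oxygen and an N–H nitrogen at positions 1 and 4; a six-membered saturated ring with an oxygen and an N–H nitrogen at positions 1 and 4; a six-membered carbon ring with three alternating C=C double bonds, fused to a five-membered carbon ring containing one C=C double bond and one sp³ carbon.
The 6-membered ring with one N–H has only sp³ atoms, so it is not fully conjugated — not aromatic (piperidine).
The 6-membered ring with one oxygen and one N–H (1,4) has only sp³ atoms, so it is not fully conjugated — not aromatic (morpholine).
The second 6-membered ring with one oxygen and one N–H (1,4) has only sp³ atoms, so it is not fully conjugated — not aromatic (morpholine).
The 6-membered ring has a continuous p-orbital overlap around the ring; 3 ring double bonds give 6 π electrons. That satisfies 4n+2 with n=1, so it is aromatic (benzene ring).
The 5-membered ring has one sp³ carbon, so it is not fully conjugated — not aromatic (cyclopentene ring).
1 of the 5 rings is aromatic. Total: 1.

1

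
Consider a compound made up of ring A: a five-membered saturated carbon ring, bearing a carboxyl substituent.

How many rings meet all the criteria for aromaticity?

0

Ring A has only sp³ atoms, so it is not fully conjugated — not aromatic (cyclopentane).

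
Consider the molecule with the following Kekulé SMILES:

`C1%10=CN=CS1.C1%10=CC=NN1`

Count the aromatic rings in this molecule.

The SMILES encodes a five-membered ring with a sulfur at position 1 and a nitrogen at position 3 (in a C=N bond), with two double bonds; a five-membered ring with two adjacent nitrogens (one bearing H, one in a double bond) and two double bonds.
The 5-membered ring with one sulfur and one =N– is planar and fully conjugated; 2 ring double bonds (4 π electrons) plus a heteroatom lone pair (2) give 6 π electrons. That satisfies 4n+2 with n=1, so it is aromatic (thiazole).
The 5-membered ring with two adjacent nitrogens (one N–H, one =N–) has a continuous p-orbital overlap around the ring; 2 ring double bonds (4 π electrons) plus a heteroatom lone pair (2) give 6 π electrons. That satisfies 4n+2 with n=1, so it is aromatic (pyrazole).
2 of the 2 rings are aromatic. Total: 2.

2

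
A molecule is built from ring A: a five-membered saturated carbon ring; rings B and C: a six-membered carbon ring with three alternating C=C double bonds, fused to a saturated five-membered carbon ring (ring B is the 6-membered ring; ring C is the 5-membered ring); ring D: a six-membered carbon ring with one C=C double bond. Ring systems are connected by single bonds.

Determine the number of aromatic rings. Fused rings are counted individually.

1

Ring A has only sp³ atoms, so it is not fully conjugated — not aromatic (cyclopentane).
Ring B has a continuous p-orbital overlap around the ring; 3 ring double bonds give 6 π electrons. 6 = 4(1)+2, so ring B is aromatic (benzene ring).
Ring C has three sp³ carbons, so it is not fully conjugated — not aromatic (cyclopentane ring).
Ring D has four sp³ carbons, so it is not fully conjugated — not aromatic (cyclohexene).
Aromatic: B. Total: 1.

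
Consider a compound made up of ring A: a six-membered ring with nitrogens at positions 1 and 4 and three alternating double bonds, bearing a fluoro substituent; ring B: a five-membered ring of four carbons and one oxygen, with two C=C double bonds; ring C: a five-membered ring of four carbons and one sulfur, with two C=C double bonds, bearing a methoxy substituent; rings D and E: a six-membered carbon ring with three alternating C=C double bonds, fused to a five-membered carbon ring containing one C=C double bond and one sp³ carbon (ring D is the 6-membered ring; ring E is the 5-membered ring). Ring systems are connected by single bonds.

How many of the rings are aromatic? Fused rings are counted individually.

Ring A is planar and fully conjugated; 3 ring double bonds give 6 π electrons. 6 = 4(1)+2, so ring A is aromatic (pyrazine).
Ring B is fully conjugated (every ring atom contributes a p orbital); 2 ring double bonds (4 π electrons) plus a heteroatom lone pair (2) give 6 π electrons. 6 = 4(1)+2, so ring B is aromatic (furan).
Ring C is fully conjugated (every ring atom contributes a p orbital); 2 ring double bonds (4 π electrons) plus a heteroatom lone pair (2) give 6 π electrons. Since 6 = 4n+2 (n=1), ring C is aromatic (thiophene).
Ring D has a continuous p-orbital overlap around the ring; 3 ring double bonds give 6 π electrons. Since 6 = 4n+2 (n=1), ring D is aromatic (benzene ring).
Ring E has one sp³ carbon, so it is not fully conjugated — not aromatic (cyclopentene ring).
Aromatic: A, B, C, D. Total: 4.

4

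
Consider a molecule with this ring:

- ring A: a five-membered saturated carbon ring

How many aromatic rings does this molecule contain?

0

Ring A has only sp³ atoms, so it is not fully conjugated — not aromatic (cyclopentane).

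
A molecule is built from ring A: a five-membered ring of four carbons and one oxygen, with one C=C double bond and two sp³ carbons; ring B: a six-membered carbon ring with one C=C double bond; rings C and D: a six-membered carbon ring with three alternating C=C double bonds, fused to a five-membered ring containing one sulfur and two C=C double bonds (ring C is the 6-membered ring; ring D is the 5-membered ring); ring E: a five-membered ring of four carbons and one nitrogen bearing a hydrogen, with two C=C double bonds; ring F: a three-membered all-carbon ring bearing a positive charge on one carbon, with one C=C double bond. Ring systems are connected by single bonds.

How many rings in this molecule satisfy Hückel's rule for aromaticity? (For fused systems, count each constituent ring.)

4

Ring A has two sp³ carbons, so it is not fully conjugated — not aromatic (2,3-dihydrofuran).
Ring B has four sp³ carbons, so it is not fully conjugated — not aromatic (cyclohexene).
Rings C and D form a fused bicyclic system (with one sulfur) with 9 sp² atoms and 10 π electrons from ring double bonds plus a heteroatom lone pair. 10 = 4(2)+2, so the system is aromatic and both rings count as aromatic (benzothiophene).
Ring E has a continuous p-orbital overlap around the ring; 2 ring double bonds (4 π electrons) plus a heteroatom lone pair (2) give 6 π electrons. Since 6 = 4n+2 (n=1), ring E is aromatic (pyrrole).
Ring F has a continuous p-orbital overlap around the ring; 1 ring double bond (2 π electrons) plus the carbocation's empty p orbital (0, but keeps the ring conjugated) give 2 π electrons. Since 2 = 4n+2 (n=0), ring F is aromatic (cyclopropenyl cation).
Aromatic: C, D, E, F. Total: 4.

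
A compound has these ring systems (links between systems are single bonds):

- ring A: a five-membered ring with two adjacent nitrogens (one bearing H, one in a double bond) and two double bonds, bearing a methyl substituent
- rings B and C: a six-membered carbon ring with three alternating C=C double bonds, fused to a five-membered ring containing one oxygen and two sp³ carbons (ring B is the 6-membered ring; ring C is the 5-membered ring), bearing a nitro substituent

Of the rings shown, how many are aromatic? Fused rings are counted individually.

2

Ring A is fully conjugated (every ring atom contributes a p orbital); 2 ring double bonds (4 π electrons) plus a heteroatom lone pair (2) give 6 π electrons. 6 = 4(1)+2, so ring A is aromatic (pyrazole).
Ring B is fully conjugated (every ring atom contributes a p orbital); 3 ring double bonds give 6 π electrons. 6 = 4(1)+2, so ring B is aromatic (benzene ring).
Ring C has two sp³ carbons, so it is not fully conjugated — not aromatic (oxolane ring).
Aromatic: A, B. Total: 2.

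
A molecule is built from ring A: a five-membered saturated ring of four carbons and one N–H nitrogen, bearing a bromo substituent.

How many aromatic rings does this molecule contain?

Ring A has only sp³ atoms, so it is not fully conjugated — not aromatic (pyrrolidine).

0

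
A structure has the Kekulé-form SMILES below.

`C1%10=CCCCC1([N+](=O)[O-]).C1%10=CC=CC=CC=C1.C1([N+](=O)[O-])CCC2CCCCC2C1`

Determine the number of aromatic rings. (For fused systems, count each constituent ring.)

The SMILES encodes a six-membered carbon ring with one C=C double bond; an eight-membered carbon ring with four alternating C=C double bonds; two fused six-membered saturated carbon rings.
The 6-membered ring has four sp³ carbons, so it is not fully conjugated — not aromatic (cyclohexene).
The 8-membered ring has only sp² ring atoms; a planar conformation would have a fully conjugated π system of 8 electrons. But 8 = 4(2), which is 4n not 4n+2, so it is not aromatic (cyclooctatetraene) — cyclooctatetraene distorts into a non-planar tub to avoid antiaromaticity.
The second 6-membered ring has only sp³ atoms, so it is not fully conjugated — not aromatic (cyclohexane ring).
The third 6-membered ring has only sp³ atoms, so it is not fully conjugated — not aromatic (cyclohexane ring).
None of the rings are aromatic. Total: 0.

0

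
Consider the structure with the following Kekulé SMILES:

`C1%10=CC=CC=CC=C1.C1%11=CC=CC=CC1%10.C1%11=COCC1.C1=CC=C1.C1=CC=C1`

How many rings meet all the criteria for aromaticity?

The SMILES encodes an eight-membered carbon ring with four alternating C=C double bonds; a seven-membered carbon ring with three C=C double bonds and one sp³ carbon; a five-membered ring of four carbons and one oxygen, with one C=C double bond and two sp³ carbons; a four-membered carbon ring with two alternating C=C double bonds; a four-membered carbon ring with two alternating C=C double bonds.
The 8-membered ring has only sp² ring atoms; a planar conformation would have a fully conjugated π system of 8 electrons. But 8 = 4(2), which is 4n not 4n+2, so it is not aromatic (cyclooctatetraene) — cyclooctatetraene distorts into a non-planar tub to avoid antiaromaticity.
The 7-membered ring has one sp³ carbon, so it is not fully conjugated — not aromatic (cycloheptatriene).
The 5-membered ring with one oxygen has two sp³ carbons, so it is not fully conjugated — not aromatic (2,3-dihydrofuran).
The 4-membered ring has only sp² ring atoms; a planar conformation would have a fully conjugated π system of 4 electrons. But 4 = 4(1), which is 4n not 4n+2, so it is not aromatic (cyclobutadiene) — cyclobutadiene is antiaromatic and distorts to a rectangle.
The second 4-membered ring has only sp² ring atoms; a planar conformation would have a fully conjugated π system of 4 electrons. But 4 = 4(1), which is 4n not 4n+2, so it is not aromatic (cyclobutadiene) — cyclobutadiene is antiaromatic and distorts to a rectangle.
None of the rings are aromatic. Total: 0.

0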